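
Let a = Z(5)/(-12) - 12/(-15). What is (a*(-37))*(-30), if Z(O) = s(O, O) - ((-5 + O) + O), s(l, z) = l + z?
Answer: 851/2 ≈ 425.50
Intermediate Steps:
Z(O) = 5 (Z(O) = (O + O) - ((-5 + O) + O) = 2*O - (-5 + 2*O) = 2*O + (5 - 2*O) = 5)
a = 23/60 (a = 5/(-12) - 12/(-15) = 5*(-1/12) - 12*(-1/15) = -5/12 + 4/5 = 23/60 ≈ 0.38333)
(a*(-37))*(-30) = ((23/60)*(-37))*(-30) = -851/60*(-30) = 851/2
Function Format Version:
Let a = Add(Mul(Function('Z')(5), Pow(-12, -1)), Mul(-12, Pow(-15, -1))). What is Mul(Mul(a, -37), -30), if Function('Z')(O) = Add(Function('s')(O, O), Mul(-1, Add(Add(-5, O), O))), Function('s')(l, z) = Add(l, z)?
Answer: Rational(851, 2) ≈ 425.50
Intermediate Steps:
Function('Z')(O) = 5 (Function('Z')(O) = Add(Add(O, O), Mul(-1, Add(Add(-5, O), O))) = Add(Mul(2, O), Mul(-1, Add(-5, Mul(2, O)))) = Add(Mul(2, O), Add(5, Mul(-2, O))) = 5)
a = Rational(23, 60) (a = Add(Mul(5, Pow(-12, -1)), Mul(-12, Pow(-15, -1))) = Add(Mul(5, Rational(-1, 12)), Mul(-12, Rational(-1, 15))) = Add(Rational(-5, 12), Rational(4, 5)) = Rational(23, 60) ≈ 0.38333)
Mul(Mul(a, -37), -30) = Mul(Mul(Rational(23, 60), -37), -30) = Mul(Rational(-851, 60), -30) = Rational(851, 2)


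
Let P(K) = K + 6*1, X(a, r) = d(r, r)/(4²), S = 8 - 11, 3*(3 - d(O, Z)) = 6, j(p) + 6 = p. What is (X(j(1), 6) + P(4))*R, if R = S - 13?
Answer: -161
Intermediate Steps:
j(p) = -6 + p
d(O, Z) = 1 (d(O, Z) = 3 - ⅓*6 = 3 - 2 = 1)
S = -3
R = -16 (R = -3 - 13 = -16)
X(a, r) = 1/16 (X(a, r) = 1/4² = 1/16)
P(K) = 6 + K (P(K) = K + 6 = 6 + K)
(X(j(1), 6) + P(4))*R = (1/16 + (6 + 4))*(-16) = (1/16 + 10)*(-16) = (161/16)*(-16) = -161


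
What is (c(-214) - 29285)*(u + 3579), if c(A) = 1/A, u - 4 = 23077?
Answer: -83538990030/107 ≈ -7.8074e+8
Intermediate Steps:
u = 23081 (u = 4 + 23077 = 23081)
(c(-214) - 29285)*(u + 3579) = (1/(-214) - 29285)*(23081 + 3579) = (-1/214 - 29285)*26660 = -6266991/214*26660 = -83538990030/107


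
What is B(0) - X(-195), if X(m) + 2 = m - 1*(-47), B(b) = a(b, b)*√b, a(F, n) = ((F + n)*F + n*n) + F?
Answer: 150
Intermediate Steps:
a(F, n) = F + n² + F*(F + n) (a(F, n) = (F*(F + n) + n²) + F = (n² + F*(F + n)) + F = F + n² + F*(F + n))
B(b) = √b*(b + 3*b²) (B(b) = (b + b² + b² + b*b)*√b = (b + b² + b² + b²)*√b = (b + 3*b²)*√b = √b*(b + 3*b²))
X(m) = 45 + m (X(m) = -2 + (m - 1*(-47)) = -2 + (m + 47) = -2 + (47 + m) = 45 + m)
B(0) - X(-195) = 0^(3/2)*(1 + 3*0) - (45 - 195) = 0*(1 + 0) - 1*(-150) = 0*1 + 150 = 0 + 150 = 150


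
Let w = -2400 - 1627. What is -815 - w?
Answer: 3212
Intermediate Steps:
w = -4027
-815 - w = -815 - 1*(-4027) = -815 + 4027 = 3212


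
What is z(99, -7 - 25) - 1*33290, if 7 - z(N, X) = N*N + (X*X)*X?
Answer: -10316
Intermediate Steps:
z(N, X) = 7 - N² - X³ (z(N, X) = 7 - (N*N + (X*X)*X) = 7 - (N² + X²*X) = 7 - (N² + X³) = 7 + (-N² - X³) = 7 - N² - X³)
z(99, -7 - 25) - 1*33290 = (7 - 1*99² - (-7 - 25)³) - 1*33290 = (7 - 1*9801 - 1*(-32)³) - 33290 = (7 - 9801 - 1*(-32768)) - 33290 = (7 - 9801 + 32768) - 33290 = 22974 - 33290 = -10316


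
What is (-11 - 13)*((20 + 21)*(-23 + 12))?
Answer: 10824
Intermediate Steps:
(-11 - 13)*((20 + 21)*(-23 + 12)) = -984*(-11) = -24*(-451) = 10824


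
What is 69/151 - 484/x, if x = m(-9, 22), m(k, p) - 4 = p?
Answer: -35645/1963 ≈ -18.158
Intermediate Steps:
m(k, p) = 4 + p
x = 26 (x = 4 + 22 = 26)
69/151 - 484/x = 69/151 - 484/26 = 69*(1/151) - 484*1/26 = 69/151 - 242/13 = -35645/1963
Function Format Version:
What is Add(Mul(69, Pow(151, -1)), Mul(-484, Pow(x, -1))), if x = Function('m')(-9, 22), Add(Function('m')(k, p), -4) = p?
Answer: Rational(-35645, 1963) ≈ -18.158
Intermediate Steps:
Function('m')(k, p) = Add(4, p)
x = 26 (x = Add(4, 22) = 26)
Add(Mul(69, Pow(151, -1)), Mul(-484, Pow(x, -1))) = Add(Mul(69, Pow(151, -1)), Mul(-484, Pow(26, -1))) = Add(Mul(69, Rational(1, 151)), Mul(-484, Rational(1, 26))) = Add(Rational(69, 151), Rational(-242, 13)) = Rational(-35645, 1963)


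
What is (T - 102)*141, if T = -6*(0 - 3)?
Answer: -11844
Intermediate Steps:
T = 18 (T = -6*(-3) = 18)
(T - 102)*141 = (18 - 102)*141 = -84*141 = -11844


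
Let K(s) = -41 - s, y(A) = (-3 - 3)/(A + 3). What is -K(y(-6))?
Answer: 43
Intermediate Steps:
y(A) = -6/(3 + A)
-K(y(-6)) = -(-41 - (-6)/(3 - 6)) = -(-41 - (-6)/(-3)) = -(-41 - (-6)*(-1)/3) = -(-41 - 1*2) = -(-41 - 2) = -1*(-43) = 43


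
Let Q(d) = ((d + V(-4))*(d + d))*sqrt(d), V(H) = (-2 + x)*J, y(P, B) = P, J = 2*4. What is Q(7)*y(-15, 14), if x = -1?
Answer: 3570*sqrt(7) ≈ 9445.3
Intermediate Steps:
J = 8
V(H) = -24 (V(H) = (-2 - 1)*8 = -3*8 = -24)
Q(d) = 2*d**(3/2)*(-24 + d) (Q(d) = ((d - 24)*(d + d))*sqrt(d) = ((-24 + d)*(2*d))*sqrt(d) = (2*d*(-24 + d))*sqrt(d) = 2*d**(3/2)*(-24 + d))
Q(7)*y(-15, 14) = (2*7**(3/2)*(-24 + 7))*(-15) = (2*(7*sqrt(7))*(-17))*(-15) = -238*sqrt(7)*(-15) = 3570*sqrt(7)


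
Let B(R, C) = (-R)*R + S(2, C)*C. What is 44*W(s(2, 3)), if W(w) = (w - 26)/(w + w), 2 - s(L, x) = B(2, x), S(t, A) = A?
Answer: 638/3 ≈ 212.67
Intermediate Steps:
B(R, C) = C**2 - R**2 (B(R, C) = (-R)*R + C*C = -R**2 + C**2 = C**2 - R**2)
s(L, x) = 6 - x**2 (s(L, x) = 2 - (x**2 - 1*2**2) = 2 - (x**2 - 1*4) = 2 - (x**2 - 4) = 2 - (-4 + x**2) = 2 + (4 - x**2) = 6 - x**2)
W(w) = (-26 + w)/(2*w) (W(w) = (-26 + w)/((2*w)) = (-26 + w)*(1/(2*w)) = (-26 + w)/(2*w))
44*W(s(2, 3)) = 44*((-26 + (6 - 1*3**2))/(2*(6 - 1*3**2))) = 44*((-26 + (6 - 1*9))/(2*(6 - 1*9))) = 44*((-26 + (6 - 9))/(2*(6 - 9))) = 44*((1/2)*(-26 - 3)/(-3)) = 44*((1/2)*(-1/3)*(-29)) = 44*(29/6) = 638/3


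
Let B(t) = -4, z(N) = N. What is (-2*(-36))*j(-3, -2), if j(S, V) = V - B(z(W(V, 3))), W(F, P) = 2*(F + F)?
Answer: 144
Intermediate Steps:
W(F, P) = 4*F (W(F, P) = 2*(2*F) = 4*F)
j(S, V) = 4 + V (j(S, V) = V - 1*(-4) = V + 4 = 4 + V)
(-2*(-36))*j(-3, -2) = (-2*(-36))*(4 - 2) = 72*2 = 144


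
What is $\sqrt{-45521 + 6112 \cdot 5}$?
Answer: $i \sqrt{14961} \approx 122.32 i$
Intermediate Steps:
$\sqrt{-45521 + 6112 \cdot 5} = \sqrt{-45521 + 30560} = \sqrt{-14961} = i \sqrt{14961}$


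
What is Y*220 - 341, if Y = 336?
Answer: 73579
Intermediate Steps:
Y*220 - 341 = 336*220 - 341 = 73920 - 341 = 73579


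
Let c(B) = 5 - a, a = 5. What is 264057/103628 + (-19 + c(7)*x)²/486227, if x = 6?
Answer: 18347007521/7198104508 ≈ 2.5489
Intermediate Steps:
c(B) = 0 (c(B) = 5 - 1*5 = 5 - 5 = 0)
264057/103628 + (-19 + c(7)*x)²/486227 = 264057/103628 + (-19 + 0*6)²/486227 = 264057*(1/103628) + (-19 + 0)²*(1/486227) = 264057/103628 + (-19)²*(1/486227) = 264057/103628 + 361*(1/486227) = 264057/103628 + 361/486227 = 18347007521/7198104508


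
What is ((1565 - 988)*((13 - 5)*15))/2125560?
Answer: 577/17713 ≈ 0.032575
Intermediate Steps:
((1565 - 988)*((13 - 5)*15))/2125560 = (577*(8*15))*(1/2125560) = (577*120)*(1/2125560) = 69240*(1/2125560) = 577/17713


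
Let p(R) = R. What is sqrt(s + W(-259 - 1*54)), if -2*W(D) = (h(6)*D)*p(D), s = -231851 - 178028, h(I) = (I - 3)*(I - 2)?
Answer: I*sqrt(997693) ≈ 998.85*I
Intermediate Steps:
h(I) = (-3 + I)*(-2 + I)
s = -409879
W(D) = -6*D**2 (W(D) = -(6 + 6**2 - 5*6)*D*D/2 = -(6 + 36 - 30)*D*D/2 = -12*D*D/2 = -6*D**2)
sqrt(s + W(-259 - 1*54)) = sqrt(-409879 - 6*(-259 - 1*54)**2) = sqrt(-409879 - 6*(-259 - 54)**2) = sqrt(-409879 - 6*(-313)**2) = sqrt(-409879 - 6*97969) = sqrt(-409879 - 587814) = sqrt(-997693) = I*sqrt(997693)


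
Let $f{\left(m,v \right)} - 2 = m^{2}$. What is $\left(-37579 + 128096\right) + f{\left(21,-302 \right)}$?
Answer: $90960$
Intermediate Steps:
$f{\left(m,v \right)} = 2 + m^{2}$
$\left(-37579 + 128096\right) + f{\left(21,-302 \right)} = \left(-37579 + 128096\right) + \left(2 + 21^{2}\right) = 90517 + \left(2 + 441\right) = 90517 + 443 = 90960$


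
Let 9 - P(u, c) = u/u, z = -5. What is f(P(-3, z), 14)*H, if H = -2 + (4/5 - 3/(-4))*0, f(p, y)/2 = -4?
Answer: 16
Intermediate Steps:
P(u, c) = 8 (P(u, c) = 9 - u/u = 9 - 1*1 = 9 - 1 = 8)
f(p, y) = -8 (f(p, y) = 2*(-4) = -8)
H = -2 (H = -2 + (4*(1/5) - 3*(-1/4))*0 = -2 + (4/5 + 3/4)*0 = -2 + (31/20)*0 = -2 + 0 = -2)
f(P(-3, z), 14)*H = -8*(-2) = 16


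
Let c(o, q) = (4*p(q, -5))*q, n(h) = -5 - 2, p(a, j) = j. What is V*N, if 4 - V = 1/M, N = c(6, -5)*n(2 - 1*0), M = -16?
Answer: -11375/4 ≈ -2843.8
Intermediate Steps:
n(h) = -7
c(o, q) = -20*q (c(o, q) = (4*(-5))*q = -20*q)
N = -700 (N = -20*(-5)*(-7) = 100*(-7) = -700)
V = 65/16 (V = 4 - 1/(-16) = 4 - 1*(-1/16) = 4 + 1/16 = 65/16 ≈ 4.0625)
V*N = (65/16)*(-700) = -11375/4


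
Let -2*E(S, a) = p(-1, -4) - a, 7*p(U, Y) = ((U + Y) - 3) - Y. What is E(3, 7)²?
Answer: 2809/196 ≈ 14.332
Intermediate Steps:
p(U, Y) = -3/7 + U/7 (p(U, Y) = (((U + Y) - 3) - Y)/7 = ((-3 + U + Y) - Y)/7 = (-3 + U)/7 = -3/7 + U/7)
E(S, a) = 2/7 + a/2 (E(S, a) = -((-3/7 + (⅐)*(-1)) - a)/2 = -((-3/7 - ⅐) - a)/2 = -(-4/7 - a)/2 = 2/7 + a/2)
E(3, 7)² = (2/7 + (½)*7)² = (2/7 + 7/2)² = (53/14)² = 2809/196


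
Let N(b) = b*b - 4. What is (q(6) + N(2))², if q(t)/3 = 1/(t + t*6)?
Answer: 1/196 ≈ 0.0051020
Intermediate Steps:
N(b) = -4 + b² (N(b) = b² - 4 = -4 + b²)
q(t) = 3/(7*t) (q(t) = 3/(t + t*6) = 3/(t + 6*t) = 3/((7*t)) = 3*(1/(7*t)) = 3/(7*t))
(q(6) + N(2))² = ((3/7)/6 + (-4 + 2²))² = ((3/7)*(⅙) + (-4 + 4))² = (1/14 + 0)² = (1/14)² = 1/196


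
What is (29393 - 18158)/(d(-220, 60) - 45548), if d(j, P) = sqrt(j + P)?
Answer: -18276135/74093588 - 1605*I*sqrt(10)/74093588 ≈ -0.24666 - 6.8501e-5*I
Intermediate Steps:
d(j, P) = sqrt(P + j)
(29393 - 18158)/(d(-220, 60) - 45548) = (29393 - 18158)/(sqrt(60 - 220) - 45548) = 11235/(sqrt(-160) - 45548) = 11235/(4*I*sqrt(10) - 45548) = 11235/(-45548 + 4*I*sqrt(10))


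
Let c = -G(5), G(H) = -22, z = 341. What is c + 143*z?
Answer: 48785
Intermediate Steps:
c = 22 (c = -1*(-22) = 22)
c + 143*z = 22 + 143*341 = 22 + 48763 = 48785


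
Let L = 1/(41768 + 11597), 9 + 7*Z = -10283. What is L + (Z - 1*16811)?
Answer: -6829065678/373555 ≈ -18281.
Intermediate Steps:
Z = -10292/7 (Z = -9/7 + (1/7)*(-10283) = -9/7 - 1469 = -10292/7 ≈ -1470.3)
L = 1/53365 ≈ 1.8739e-5
L + (Z - 1*16811) = 1/53365 + (-10292/7 - 1*16811) = 1/53365 + (-10292/7 - 16811) = 1/53365 - 127969/7 = -6829065678/373555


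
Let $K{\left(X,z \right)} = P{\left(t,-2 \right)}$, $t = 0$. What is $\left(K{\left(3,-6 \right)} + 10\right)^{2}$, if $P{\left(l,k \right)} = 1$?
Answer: $121$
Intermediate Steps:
$K{\left(X,z \right)} = 1$
$\left(K{\left(3,-6 \right)} + 10\right)^{2} = \left(1 + 10\right)^{2} = 11^{2} = 121$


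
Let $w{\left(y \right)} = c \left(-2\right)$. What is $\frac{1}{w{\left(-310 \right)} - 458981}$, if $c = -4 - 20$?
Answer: $- \frac{1}{458933} \approx -2.179 \cdot 10^{-6}$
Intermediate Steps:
$c = -24$ ($c = -4 - 20 = -24$)
$w{\left(y \right)} = 48$ ($w{\left(y \right)} = \left(-24\right) \left(-2\right) = 48$)
$\frac{1}{w{\left(-310 \right)} - 458981} = \frac{1}{48 - 458981} = \frac{1}{-458933} = - \frac{1}{458933}$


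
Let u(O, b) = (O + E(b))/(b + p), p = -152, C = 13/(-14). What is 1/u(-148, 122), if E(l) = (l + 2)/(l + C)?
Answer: 25425/124562 ≈ 0.20412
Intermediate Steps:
C = -13/14 (C = 13*(-1/14) = -13/14 ≈ -0.92857)
E(l) = (2 + l)/(-13/14 + l) (E(l) = (l + 2)/(l - 13/14) = (2 + l)/(-13/14 + l))
u(O, b) = (O + 14*(2 + b)/(-13 + 14*b))/(-152 + b) (u(O, b) = (O + 14*(2 + b)/(-13 + 14*b))/(b - 152) = (O + 14*(2 + b)/(-13 + 14*b))/(-152 + b))
1/u(-148, 122) = 1/((28 + 14*122 - 148*(-13 + 14*122))/((-152 + 122)*(-13 + 14*122))) = 1/((28 + 1708 - 148*(-13 + 1708))/((-30)*(-13 + 1708))) = 1/(-1/30*(28 + 1708 - 148*1695)/1695) = 1/(-1/30*1/1695*(28 + 1708 - 250860)) = 1/(-1/30*1/1695*(-249124)) = 1/(124562/25425) = 25425/124562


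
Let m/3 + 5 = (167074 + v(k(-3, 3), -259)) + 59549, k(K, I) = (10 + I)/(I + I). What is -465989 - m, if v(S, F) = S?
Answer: -2291699/2 ≈ -1.1459e+6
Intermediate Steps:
k(K, I) = (10 + I)/(2*I) (k(K, I) = (10 + I)/((2*I)) = (10 + I)*(1/(2*I)) = (10 + I)/(2*I))
m = 1359721/2 (m = -15 + 3*((167074 + (½)*(10 + 3)/3) + 59549) = -15 + 3*((167074 + (½)*(⅓)*13) + 59549) = -15 + 3*((167074 + 13/6) + 59549) = -15 + 3*(1002457/6 + 59549) = -15 + 3*(1359751/6) = -15 + 1359751/2 = 1359721/2 ≈ 6.7986e+5)
-465989 - m = -465989 - 1*1359721/2 = -465989 - 1359721/2 = -2291699/2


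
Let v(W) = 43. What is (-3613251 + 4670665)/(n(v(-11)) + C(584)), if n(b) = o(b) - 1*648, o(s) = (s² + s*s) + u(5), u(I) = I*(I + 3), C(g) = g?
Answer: 528707/1837 ≈ 287.81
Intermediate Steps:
u(I) = I*(3 + I)
o(s) = 40 + 2*s² (o(s) = (s² + s*s) + 5*(3 + 5) = (s² + s²) + 5*8 = 2*s² + 40 = 40 + 2*s²)
n(b) = -608 + 2*b² (n(b) = (40 + 2*b²) - 1*648 = (40 + 2*b²) - 648 = -608 + 2*b²)
(-3613251 + 4670665)/(n(v(-11)) + C(584)) = (-3613251 + 4670665)/((-608 + 2*43²) + 584) = 1057414/((-608 + 2*1849) + 584) = 1057414/((-608 + 3698) + 584) = 1057414/(3090 + 584) = 1057414/3674 = 1057414*(1/3674) = 528707/1837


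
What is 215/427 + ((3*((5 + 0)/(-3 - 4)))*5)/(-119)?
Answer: 30160/50813 ≈ 0.59355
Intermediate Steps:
215/427 + ((3*((5 + 0)/(-3 - 4)))*5)/(-119) = 215*(1/427) + ((3*(5/(-7)))*5)*(-1/119) = 215/427 + ((3*(5*(-⅐)))*5)*(-1/119) = 215/427 + ((3*(-5/7))*5)*(-1/119) = 215/427 - 15/7*5*(-1/119) = 215/427 - 75/7*(-1/119) = 215/427 + 75/833 = 30160/50813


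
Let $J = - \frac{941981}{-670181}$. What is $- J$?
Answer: $- \frac{941981}{670181} \approx -1.4056$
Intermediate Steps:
$J = \frac{941981}{670181}$ ($J = \left(-941981\right) \left(- \frac{1}{670181}\right) = \frac{941981}{670181} \approx 1.4056$)
$- J = \left(-1\right) \frac{941981}{670181} = - \frac{941981}{670181}$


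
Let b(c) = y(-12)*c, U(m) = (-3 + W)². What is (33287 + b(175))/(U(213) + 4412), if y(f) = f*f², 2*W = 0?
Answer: -269113/4421 ≈ -60.872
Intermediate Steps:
W = 0 (W = (½)*0 = 0)
y(f) = f³
U(m) = 9 (U(m) = (-3 + 0)² = (-3)² = 9)
b(c) = -1728*c (b(c) = (-12)³*c = -1728*c)
(33287 + b(175))/(U(213) + 4412) = (33287 - 1728*175)/(9 + 4412) = (33287 - 302400)/4421 = -269113*1/4421 = -269113/4421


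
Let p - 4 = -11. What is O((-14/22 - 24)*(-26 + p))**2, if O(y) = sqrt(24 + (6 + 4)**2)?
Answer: 124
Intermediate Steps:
p = -7 (p = 4 - 11 = -7)
O(y) = 2*sqrt(31) (O(y) = sqrt(24 + 10**2) = sqrt(24 + 100) = sqrt(124) = 2*sqrt(31))
O((-14/22 - 24)*(-26 + p))**2 = (2*sqrt(31))**2 = 124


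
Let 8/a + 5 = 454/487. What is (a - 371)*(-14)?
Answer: 1477694/283 ≈ 5221.5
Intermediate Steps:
a = -3896/1981 (a = 8/(-5 + 454/487) = 8/(-1981/487) = 8*(-487/1981) = -3896/1981 ≈ -1.9667)
(a - 371)*(-14) = (-3896/1981 - 371)*(-14) = -738847/1981*(-14) = 1477694/283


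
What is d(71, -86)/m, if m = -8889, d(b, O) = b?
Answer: -71/8889 ≈ -0.0079874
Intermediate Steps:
d(71, -86)/m = 71/(-8889) = 71*(-1/8889) = -71/8889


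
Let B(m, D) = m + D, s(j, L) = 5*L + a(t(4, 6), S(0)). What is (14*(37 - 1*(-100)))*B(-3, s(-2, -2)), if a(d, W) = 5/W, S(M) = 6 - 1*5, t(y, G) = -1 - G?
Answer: -15344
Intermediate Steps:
S(M) = 1 (S(M) = 6 - 5 = 1)
s(j, L) = 5 + 5*L (s(j, L) = 5*L + 5/1 = 5*L + 5*1 = 5*L + 5 = 5 + 5*L)
B(m, D) = D + m
(14*(37 - 1*(-100)))*B(-3, s(-2, -2)) = (14*(37 - 1*(-100)))*((5 + 5*(-2)) - 3) = (14*(37 + 100))*((5 - 10) - 3) = (14*137)*(-5 - 3) = 1918*(-8) = -15344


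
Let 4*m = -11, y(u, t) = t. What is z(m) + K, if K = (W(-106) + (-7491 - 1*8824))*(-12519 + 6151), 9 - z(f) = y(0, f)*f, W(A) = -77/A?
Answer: 88098122691/848 ≈ 1.0389e+8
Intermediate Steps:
m = -11/4 (m = (¼)*(-11) = -11/4 ≈ -2.7500)
z(f) = 9 - f² (z(f) = 9 - f*f = 9 - f²)
K = 5506132592/53 (K = (-77/(-106) + (-7491 - 1*8824))*(-12519 + 6151) = (-77*(-1/106) + (-7491 - 8824))*(-6368) = (77/106 - 16315)*(-6368) = -1729313/106*(-6368) = 5506132592/53 ≈ 1.0389e+8)
z(m) + K = (9 - (-11/4)²) + 5506132592/53 = (9 - 1*121/16) + 5506132592/53 = (9 - 121/16) + 5506132592/53 = 23/16 + 5506132592/53 = 88098122691/848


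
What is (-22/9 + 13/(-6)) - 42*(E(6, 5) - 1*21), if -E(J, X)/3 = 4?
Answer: 24865/18 ≈ 1381.4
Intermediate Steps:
E(J, X) = -12 (E(J, X) = -3*4 = -12)
(-22/9 + 13/(-6)) - 42*(E(6, 5) - 1*21) = (-22/9 + 13/(-6)) - 42*(-12 - 1*21) = (-22*1/9 + 13*(-1/6)) - 42*(-12 - 21) = (-22/9 - 13/6) - 42*(-33) = -83/18 + 1386 = 24865/18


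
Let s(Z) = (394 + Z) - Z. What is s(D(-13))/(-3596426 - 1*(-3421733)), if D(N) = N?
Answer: -394/174693 ≈ -0.0022554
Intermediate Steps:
s(Z) = 394
s(D(-13))/(-3596426 - 1*(-3421733)) = 394/(-3596426 - 1*(-3421733)) = 394/(-3596426 + 3421733) = 394/(-174693) = 394*(-1/174693) = -394/174693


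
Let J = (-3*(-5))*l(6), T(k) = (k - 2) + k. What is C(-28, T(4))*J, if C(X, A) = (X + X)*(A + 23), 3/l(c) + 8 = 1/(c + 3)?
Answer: 657720/71 ≈ 9263.7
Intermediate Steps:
l(c) = 3/(-8 + 1/(3 + c)) (l(c) = 3/(-8 + 1/(c + 3)) = 3/(-8 + 1/(3 + c)))
T(k) = -2 + 2*k (T(k) = (-2 + k) + k = -2 + 2*k)
C(X, A) = 2*X*(23 + A) (C(X, A) = (2*X)*(23 + A) = 2*X*(23 + A))
J = -405/71 (J = (-3*(-5))*(3*(-3 - 1*6)/(23 + 8*6)) = 15*(3*(-3 - 6)/(23 + 48)) = 15*(3*(-9)/71) = 15*(3*(1/71)*(-9)) = 15*(-27/71) = -405/71 ≈ -5.7042)
C(-28, T(4))*J = (2*(-28)*(23 + (-2 + 2*4)))*(-405/71) = (2*(-28)*(23 + (-2 + 8)))*(-405/71) = (2*(-28)*(23 + 6))*(-405/71) = (2*(-28)*29)*(-405/71) = -1624*(-405/71) = 657720/71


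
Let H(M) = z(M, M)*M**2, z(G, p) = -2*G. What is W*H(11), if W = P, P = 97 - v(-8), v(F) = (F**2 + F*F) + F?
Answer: 61226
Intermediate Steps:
v(F) = F + 2*F**2 (v(F) = (F**2 + F**2) + F = 2*F**2 + F = F + 2*F**2)
H(M) = -2*M**3 (H(M) = (-2*M)*M**2 = -2*M**3)
P = -23 (P = 97 - (-8)*(1 + 2*(-8)) = 97 - (-8)*(1 - 16) = 97 - (-8)*(-15) = 97 - 1*120 = 97 - 120 = -23)
W = -23
W*H(11) = -(-46)*11**3 = -(-46)*1331 = -23*(-2662) = 61226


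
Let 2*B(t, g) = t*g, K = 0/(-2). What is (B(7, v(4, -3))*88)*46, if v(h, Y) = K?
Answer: 0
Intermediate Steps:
K = 0 (K = 0*(-1/2) = 0)
v(h, Y) = 0
B(t, g) = g*t/2 (B(t, g) = (t*g)/2 = (g*t)/2 = g*t/2)
(B(7, v(4, -3))*88)*46 = (((1/2)*0*7)*88)*46 = (0*88)*46 = 0*46 = 0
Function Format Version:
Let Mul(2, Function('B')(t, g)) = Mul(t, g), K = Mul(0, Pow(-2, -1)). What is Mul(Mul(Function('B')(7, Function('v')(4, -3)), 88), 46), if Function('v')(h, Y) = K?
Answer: 0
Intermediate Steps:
K = 0 (K = Mul(0, Rational(-1, 2)) = 0)
Function('v')(h, Y) = 0
Function('B')(t, g) = Mul(Rational(1, 2), g, t) (Function('B')(t, g) = Mul(Rational(1, 2), Mul(t, g)) = Mul(Rational(1, 2), Mul(g, t)) = Mul(Rational(1, 2), g, t))
Mul(Mul(Function('B')(7, Function('v')(4, -3)), 88), 46) = Mul(Mul(Mul(Rational(1, 2), 0, 7), 88), 46) = Mul(Mul(0, 88), 46) = Mul(0, 46) = 0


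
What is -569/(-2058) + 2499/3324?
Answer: 1172383/1140132 ≈ 1.0283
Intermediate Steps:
-569/(-2058) + 2499/3324 = -569*(-1/2058) + 2499*(1/3324) = 569/2058 + 833/1108 = 1172383/1140132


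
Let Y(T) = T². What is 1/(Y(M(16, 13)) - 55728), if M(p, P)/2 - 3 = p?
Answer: -1/54284 ≈ -1.8422e-5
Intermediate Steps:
M(p, P) = 6 + 2*p
1/(Y(M(16, 13)) - 55728) = 1/((6 + 2*16)² - 55728) = 1/((6 + 32)² - 55728) = 1/(38² - 55728) = 1/(1444 - 55728) = 1/(-54284) = -1/54284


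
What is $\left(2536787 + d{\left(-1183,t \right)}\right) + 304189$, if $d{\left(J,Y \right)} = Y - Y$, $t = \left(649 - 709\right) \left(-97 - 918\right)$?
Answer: $2840976$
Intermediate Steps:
$t = 60900$ ($t = \left(-60\right) \left(-1015\right) = 60900$)
$d{\left(J,Y \right)} = 0$
$\left(2536787 + d{\left(-1183,t \right)}\right) + 304189 = \left(2536787 + 0\right) + 304189 = 2536787 + 304189 = 2840976$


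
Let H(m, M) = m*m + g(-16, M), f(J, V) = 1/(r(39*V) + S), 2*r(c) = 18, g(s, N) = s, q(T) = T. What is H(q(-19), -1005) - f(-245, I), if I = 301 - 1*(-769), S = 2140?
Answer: 741404/2149 ≈ 345.00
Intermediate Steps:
r(c) = 9 (r(c) = (½)*18 = 9)
I = 1070 (I = 301 + 769 = 1070)
f(J, V) = 1/2149 (f(J, V) = 1/(9 + 2140) = 1/2149)
H(m, M) = -16 + m² (H(m, M) = m*m - 16 = m² - 16 = -16 + m²)
H(q(-19), -1005) - f(-245, I) = (-16 + (-19)²) - 1*1/2149 = (-16 + 361) - 1/2149 = 345 - 1/2149 = 741404/2149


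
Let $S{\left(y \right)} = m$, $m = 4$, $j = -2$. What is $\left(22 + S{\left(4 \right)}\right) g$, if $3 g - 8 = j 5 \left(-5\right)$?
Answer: $\frac{1508}{3} \approx 502.67$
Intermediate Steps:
$S{\left(y \right)} = 4$
$g = \frac{58}{3}$ ($g = \frac{8}{3} + \frac{\left(-2\right) 5 \left(-5\right)}{3} = \frac{8}{3} + \frac{\left(-10\right) \left(-5\right)}{3} = \frac{8}{3} + \frac{1}{3} \cdot 50 = \frac{8}{3} + \frac{50}{3} = \frac{58}{3} \approx 19.333$)
$\left(22 + S{\left(4 \right)}\right) g = \left(22 + 4\right) \frac{58}{3} = 26 \cdot \frac{58}{3} = \frac{1508}{3}$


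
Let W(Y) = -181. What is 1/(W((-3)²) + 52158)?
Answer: 1/51977 ≈ 1.9239e-5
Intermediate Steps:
1/(W((-3)²) + 52158) = 1/(-181 + 52158) = 1/51977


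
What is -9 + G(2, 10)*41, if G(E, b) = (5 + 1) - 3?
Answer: 114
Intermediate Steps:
G(E, b) = 3 (G(E, b) = 6 - 3 = 3)
-9 + G(2, 10)*41 = -9 + 3*41 = -9 + 123 = 114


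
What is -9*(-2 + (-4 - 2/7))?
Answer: 396/7 ≈ 56.571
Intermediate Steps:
-9*(-2 + (-4 - 2/7)) = -9*(-2 - 30/7) = -9*(-44/7) = 396/7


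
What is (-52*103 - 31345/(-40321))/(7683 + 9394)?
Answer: -215927931/688561717 ≈ -0.31359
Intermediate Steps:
(-52*103 - 31345/(-40321))/(7683 + 9394) = (-5356 - 31345*(-1/40321))/17077 = (-5356 + 31345/40321)*(1/17077) = -215927931/40321*1/17077 = -215927931/688561717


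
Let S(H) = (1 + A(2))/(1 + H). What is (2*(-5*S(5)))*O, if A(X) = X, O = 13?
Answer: -65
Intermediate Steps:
S(H) = 3/(1 + H) (S(H) = (1 + 2)/(1 + H) = 3/(1 + H))
(2*(-5*S(5)))*O = (2*(-15/(1 + 5)))*13 = (2*(-15/6))*13 = (2*(-5*½))*13 = (2*(-5/2))*13 = -5*13 = -65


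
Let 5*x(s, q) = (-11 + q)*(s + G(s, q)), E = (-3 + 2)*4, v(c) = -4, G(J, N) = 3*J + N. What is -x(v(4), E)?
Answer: -60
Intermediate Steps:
G(J, N) = N + 3*J
E = -4 (E = -1*4 = -4)
x(s, q) = (-11 + q)*(q + 4*s)/5 (x(s, q) = ((-11 + q)*(s + (q + 3*s)))/5 = ((-11 + q)*(q + 4*s))/5 = (-11 + q)*(q + 4*s)/5)
-x(v(4), E) = -(-44/5*(-4) - 11/5*(-4) + (⅕)*(-4)² + (⅘)*(-4)*(-4)) = -(176/5 + 44/5 + (⅕)*16 + 64/5) = -(176/5 + 44/5 + 16/5 + 64/5) = -1*60 = -60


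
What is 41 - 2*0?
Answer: 41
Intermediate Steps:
41 - 2*0 = 41 + 0 = 41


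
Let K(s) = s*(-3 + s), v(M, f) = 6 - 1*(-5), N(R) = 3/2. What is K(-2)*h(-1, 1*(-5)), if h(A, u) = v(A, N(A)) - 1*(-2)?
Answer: 130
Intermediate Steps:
N(R) = 3/2 (N(R) = 3*(½) = 3/2)
v(M, f) = 11 (v(M, f) = 6 + 5 = 11)
h(A, u) = 13 (h(A, u) = 11 - 1*(-2) = 11 + 2 = 13)
K(-2)*h(-1, 1*(-5)) = -2*(-3 - 2)*13 = -2*(-5)*13 = 10*13 = 130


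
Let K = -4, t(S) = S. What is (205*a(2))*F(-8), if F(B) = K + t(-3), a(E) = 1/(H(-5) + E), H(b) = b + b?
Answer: 1435/8 ≈ 179.38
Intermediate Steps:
H(b) = 2*b
a(E) = 1/(-10 + E) (a(E) = 1/(2*(-5) + E) = 1/(-10 + E))
F(B) = -7 (F(B) = -4 - 3 = -7)
(205*a(2))*F(-8) = (205/(-10 + 2))*(-7) = (205/(-8))*(-7) = (205*(-1/8))*(-7) = -205/8*(-7) = 1435/8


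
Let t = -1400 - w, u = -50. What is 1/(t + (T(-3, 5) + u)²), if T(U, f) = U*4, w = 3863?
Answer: -1/1419 ≈ -0.00070472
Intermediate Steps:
T(U, f) = 4*U
t = -5263 (t = -1400 - 1*3863 = -1400 - 3863 = -5263)
1/(t + (T(-3, 5) + u)²) = 1/(-5263 + (4*(-3) - 50)²) = 1/(-5263 + (-12 - 50)²) = 1/(-5263 + (-62)²) = 1/(-5263 + 3844) = 1/(-1419) = -1/1419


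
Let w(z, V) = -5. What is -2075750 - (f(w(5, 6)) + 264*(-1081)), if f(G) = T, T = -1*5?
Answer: -1790361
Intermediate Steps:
T = -5
f(G) = -5
-2075750 - (f(w(5, 6)) + 264*(-1081)) = -2075750 - (-5 + 264*(-1081)) = -2075750 - (-5 - 285384) = -2075750 - 1*(-285389) = -2075750 + 285389 = -1790361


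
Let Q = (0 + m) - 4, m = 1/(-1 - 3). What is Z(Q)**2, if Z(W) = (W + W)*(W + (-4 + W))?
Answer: 180625/16 ≈ 11289.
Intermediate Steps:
m = -1/4 (m = 1/(-4) = -1/4 ≈ -0.25000)
Q = -17/4 (Q = (0 - 1/4) - 4 = -1/4 - 4 = -17/4 ≈ -4.2500)
Z(W) = 2*W*(-4 + 2*W) (Z(W) = (2*W)*(-4 + 2*W) = 2*W*(-4 + 2*W))
Z(Q)**2 = (4*(-17/4)*(-2 - 17/4))**2 = (4*(-17/4)*(-25/4))**2 = (425/4)**2 = 180625/16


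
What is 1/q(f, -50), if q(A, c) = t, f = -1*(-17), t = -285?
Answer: -1/285 ≈ -0.0035088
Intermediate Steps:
f = 17
q(A, c) = -285
1/q(f, -50) = 1/(-285) = -1/285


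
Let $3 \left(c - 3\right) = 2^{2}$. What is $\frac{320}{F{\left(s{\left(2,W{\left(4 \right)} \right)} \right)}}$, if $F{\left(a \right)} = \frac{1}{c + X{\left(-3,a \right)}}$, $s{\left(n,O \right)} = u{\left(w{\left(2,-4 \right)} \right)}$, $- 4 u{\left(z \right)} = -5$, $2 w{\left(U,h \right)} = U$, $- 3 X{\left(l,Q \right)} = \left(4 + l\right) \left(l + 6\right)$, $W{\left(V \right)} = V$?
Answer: $\frac{3200}{3} \approx 1066.7$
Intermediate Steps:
$X{\left(l,Q \right)} = - \frac{\left(4 + l\right) \left(6 + l\right)}{3}$ ($X{\left(l,Q \right)} = - \frac{\left(4 + l\right) \left(l + 6\right)}{3} = - \frac{\left(4 + l\right) \left(6 + l\right)}{3}$)
$w{\left(U,h \right)} = \frac{U}{2}$
$u{\left(z \right)} = \frac{5}{4}$ ($u{\left(z \right)} = \left(- \frac{1}{4}\right) \left(-5\right) = \frac{5}{4}$)
$s{\left(n,O \right)} = \frac{5}{4}$
$c = \frac{13}{3}$ ($c = 3 + \frac{2^{2}}{3} = 3 + \frac{1}{3} \cdot 4 = 3 + \frac{4}{3} = \frac{13}{3} \approx 4.3333$)
$F{\left(a \right)} = \frac{3}{10}$ ($F{\left(a \right)} = \frac{1}{\frac{13}{3} - \left(-2 + 3\right)} = \frac{1}{\frac{13}{3} - 1} = \frac{1}{\frac{10}{3}} = \frac{3}{10}$)
$\frac{320}{F{\left(s{\left(2,W{\left(4 \right)} \right)} \right)}} = \frac{320}{\frac{3}{10}} = 320 \cdot \frac{10}{3} = \frac{3200}{3}$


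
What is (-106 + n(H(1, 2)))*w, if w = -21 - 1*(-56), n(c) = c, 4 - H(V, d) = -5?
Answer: -3395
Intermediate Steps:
H(V, d) = 9 (H(V, d) = 4 - 1*(-5) = 4 + 5 = 9)
w = 35 (w = -21 + 56 = 35)
(-106 + n(H(1, 2)))*w = (-106 + 9)*35 = -97*35 = -3395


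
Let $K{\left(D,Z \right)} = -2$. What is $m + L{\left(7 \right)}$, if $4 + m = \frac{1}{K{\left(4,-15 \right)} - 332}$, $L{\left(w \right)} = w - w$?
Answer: $- \frac{1337}{334} \approx -4.003$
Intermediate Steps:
$L{\left(w \right)} = 0$
$m = - \frac{1337}{334}$ ($m = -4 + \frac{1}{-2 - 332} = -4 + \frac{1}{-334} = -4 - \frac{1}{334} = - \frac{1337}{334} \approx -4.003$)
$m + L{\left(7 \right)} = - \frac{1337}{334} + 0 = - \frac{1337}{334}$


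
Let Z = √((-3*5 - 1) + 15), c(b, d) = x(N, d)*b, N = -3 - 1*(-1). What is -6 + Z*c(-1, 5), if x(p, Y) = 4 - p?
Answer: -6 - 6*I ≈ -6.0 - 6.0*I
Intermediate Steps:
N = -2 (N = -3 + 1 = -2)
c(b, d) = 6*b (c(b, d) = (4 - 1*(-2))*b = (4 + 2)*b = 6*b)
Z = I (Z = √((-15 - 1) + 15) = √(-16 + 15) = √(-1) = I ≈ 1.0*I)
-6 + Z*c(-1, 5) = -6 + I*(6*(-1)) = -6 + I*(-6) = -6 - 6*I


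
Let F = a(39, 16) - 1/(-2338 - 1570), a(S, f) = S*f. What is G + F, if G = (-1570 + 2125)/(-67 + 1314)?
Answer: 3043094411/4873276 ≈ 624.45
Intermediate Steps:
G = 555/1247 ≈ 0.44507
F = 2438593/3908 (F = 39*16 - 1/(-2338 - 1570) = 624 - 1/(-3908) = 624 - 1*(-1/3908) = 624 + 1/3908 = 2438593/3908 ≈ 624.00)
G + F = 555/1247 + 2438593/3908 = 3043094411/4873276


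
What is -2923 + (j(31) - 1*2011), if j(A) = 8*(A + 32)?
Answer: -4430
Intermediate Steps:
j(A) = 256 + 8*A (j(A) = 8*(32 + A) = 256 + 8*A)
-2923 + (j(31) - 1*2011) = -2923 + ((256 + 8*31) - 1*2011) = -2923 + ((256 + 248) - 2011) = -2923 + (504 - 2011) = -2923 - 1507 = -4430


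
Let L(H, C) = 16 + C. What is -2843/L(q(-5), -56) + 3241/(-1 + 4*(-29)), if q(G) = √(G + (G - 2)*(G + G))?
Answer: 202991/4680 ≈ 43.374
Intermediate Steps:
q(G) = √(G + 2*G*(-2 + G)) (q(G) = √(G + (-2 + G)*(2*G)) = √(G + 2*G*(-2 + G)))
-2843/L(q(-5), -56) + 3241/(-1 + 4*(-29)) = -2843/(16 - 56) + 3241/(-1 + 4*(-29)) = -2843/(-40) + 3241/(-1 - 116) = -2843*(-1/40) + 3241/(-117) = 2843/40 + 3241*(-1/117) = 2843/40 - 3241/117 = 202991/4680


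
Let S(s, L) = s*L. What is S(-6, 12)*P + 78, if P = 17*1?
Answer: -1146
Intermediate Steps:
P = 17
S(s, L) = L*s
S(-6, 12)*P + 78 = (12*(-6))*17 + 78 = -72*17 + 78 = -1224 + 78 = -1146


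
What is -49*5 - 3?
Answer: -248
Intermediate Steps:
-49*5 - 3 = -245 - 3 = -248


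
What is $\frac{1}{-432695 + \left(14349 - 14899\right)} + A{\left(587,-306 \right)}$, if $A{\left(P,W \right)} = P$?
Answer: $\frac{254314814}{433245} \approx 587.0$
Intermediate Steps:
$\frac{1}{-432695 + \left(14349 - 14899\right)} + A{\left(587,-306 \right)} = \frac{1}{-432695 + \left(14349 - 14899\right)} + 587 = \frac{1}{-432695 - 550} + 587 = \frac{1}{-433245} + 587 = - \frac{1}{433245} + 587 = \frac{254314814}{433245}$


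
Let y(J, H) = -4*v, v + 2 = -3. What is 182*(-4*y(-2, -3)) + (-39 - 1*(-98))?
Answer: -14501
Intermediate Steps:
v = -5 (v = -2 - 3 = -5)
y(J, H) = 20 (y(J, H) = -4*(-5) = 20)
182*(-4*y(-2, -3)) + (-39 - 1*(-98)) = 182*(-4*20) + (-39 - 1*(-98)) = 182*(-80) + (-39 + 98) = -14560 + 59 = -14501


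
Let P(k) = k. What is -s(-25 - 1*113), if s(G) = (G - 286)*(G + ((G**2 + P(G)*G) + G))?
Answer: 16032288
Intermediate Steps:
s(G) = (-286 + G)*(2*G + 2*G**2) (s(G) = (G - 286)*(G + ((G**2 + G*G) + G)) = (-286 + G)*(G + ((G**2 + G**2) + G)) = (-286 + G)*(G + (2*G**2 + G)) = (-286 + G)*(G + (G + 2*G**2)) = (-286 + G)*(2*G + 2*G**2))
-s(-25 - 1*113) = -2*(-25 - 1*113)*(-286 + (-25 - 1*113)**2 - 285*(-25 - 1*113)) = -2*(-25 - 113)*(-286 + (-25 - 113)**2 - 285*(-25 - 113)) = -2*(-138)*(-286 + (-138)**2 - 285*(-138)) = -2*(-138)*(-286 + 19044 + 39330) = -2*(-138)*58088 = -1*(-16032288) = 16032288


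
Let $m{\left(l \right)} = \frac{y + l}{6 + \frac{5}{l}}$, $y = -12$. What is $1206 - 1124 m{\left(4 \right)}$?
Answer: $\frac{70942}{29} \approx 2446.3$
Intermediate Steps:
$m{\left(l \right)} = \frac{-12 + l}{6 + \frac{5}{l}}$
$1206 - 1124 m{\left(4 \right)} = 1206 - 1124 \frac{4 \left(-12 + 4\right)}{5 + 6 \cdot 4} = 1206 - 1124 \cdot 4 \frac{1}{5 + 24} \left(-8\right) = 1206 - 1124 \cdot 4 \cdot \frac{1}{29} \left(-8\right) = 1206 - - \frac{35968}{29} = 1206 + \frac{35968}{29} = \frac{70942}{29}$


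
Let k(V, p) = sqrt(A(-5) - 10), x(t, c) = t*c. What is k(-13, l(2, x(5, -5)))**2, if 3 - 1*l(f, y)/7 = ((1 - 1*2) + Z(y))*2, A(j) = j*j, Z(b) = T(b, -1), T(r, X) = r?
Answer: 15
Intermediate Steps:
Z(b) = b
x(t, c) = c*t
A(j) = j**2
l(f, y) = 35 - 14*y (l(f, y) = 21 - 7*((1 - 1*2) + y)*2 = 21 - 7*((1 - 2) + y)*2 = 21 - 7*(-1 + y)*2 = 21 - 7*(-2 + 2*y) = 21 + (14 - 14*y) = 35 - 14*y)
k(V, p) = sqrt(15) (k(V, p) = sqrt((-5)**2 - 10) = sqrt(25 - 10) = sqrt(15))
k(-13, l(2, x(5, -5)))**2 = (sqrt(15))**2 = 15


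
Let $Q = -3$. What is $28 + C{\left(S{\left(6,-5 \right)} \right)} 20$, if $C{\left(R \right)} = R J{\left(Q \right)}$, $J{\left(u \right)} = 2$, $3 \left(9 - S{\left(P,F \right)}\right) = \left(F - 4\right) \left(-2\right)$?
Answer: $148$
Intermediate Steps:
$S{\left(P,F \right)} = \frac{19}{3} + \frac{2 F}{3}$ ($S{\left(P,F \right)} = 9 - \frac{\left(F - 4\right) \left(-2\right)}{3} = 9 - \frac{\left(-4 + F\right) \left(-2\right)}{3} = 9 - \frac{8 - 2 F}{3} = 9 + \left(- \frac{8}{3} + \frac{2 F}{3}\right) = \frac{19}{3} + \frac{2 F}{3}$)
$C{\left(R \right)} = 2 R$ ($C{\left(R \right)} = R 2 = 2 R$)
$28 + C{\left(S{\left(6,-5 \right)} \right)} 20 = 28 + 2 \left(\frac{19}{3} + \frac{2}{3} \left(-5\right)\right) 20 = 28 + 2 \left(\frac{19}{3} - \frac{10}{3}\right) 20 = 28 + 2 \cdot 3 \cdot 20 = 28 + 6 \cdot 20 = 28 + 120 = 148$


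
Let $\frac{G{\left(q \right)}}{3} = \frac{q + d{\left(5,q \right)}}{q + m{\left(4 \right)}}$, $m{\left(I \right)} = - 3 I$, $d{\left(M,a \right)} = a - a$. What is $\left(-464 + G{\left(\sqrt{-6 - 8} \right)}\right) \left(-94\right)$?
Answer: $\frac{3443690}{79} + \frac{1692 i \sqrt{14}}{79} \approx 43591.0 + 80.138 i$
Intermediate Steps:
$d{\left(M,a \right)} = 0$
$G{\left(q \right)} = \frac{3 q}{-12 + q}$ ($G{\left(q \right)} = 3 \frac{q + 0}{q - 12} = 3 \frac{q}{q - 12} = 3 \frac{q}{-12 + q} = \frac{3 q}{-12 + q}$)
$\left(-464 + G{\left(\sqrt{-6 - 8} \right)}\right) \left(-94\right) = \left(-464 + \frac{3 \sqrt{-6 - 8}}{-12 + \sqrt{-6 - 8}}\right) \left(-94\right) = \left(-464 + \frac{3 \sqrt{-14}}{-12 + \sqrt{-14}}\right) \left(-94\right) = \left(-464 + \frac{3 i \sqrt{14}}{-12 + i \sqrt{14}}\right) \left(-94\right) = 43616 - \frac{282 i \sqrt{14}}{-12 + i \sqrt{14}}$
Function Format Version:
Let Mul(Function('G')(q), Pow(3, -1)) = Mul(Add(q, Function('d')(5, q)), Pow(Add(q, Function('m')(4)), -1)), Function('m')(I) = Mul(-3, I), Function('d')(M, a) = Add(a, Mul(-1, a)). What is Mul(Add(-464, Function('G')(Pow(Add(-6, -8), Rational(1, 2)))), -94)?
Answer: Add(Rational(3443690, 79), Mul(Rational(1692, 79), I, Pow(14, Rational(1, 2)))) ≈ Add(43591., Mul(80.138, I))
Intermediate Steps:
Function('d')(M, a) = 0
Function('G')(q) = Mul(3, q, Pow(Add(-12, q), -1)) (Function('G')(q) = Mul(3, Mul(Add(q, 0), Pow(Add(q, Mul(-3, 4)), -1))) = Mul(3, Mul(q, Pow(Add(q, -12), -1))) = Mul(3, Mul(q, Pow(Add(-12, q), -1))) = Mul(3, q, Pow(Add(-12, q), -1)))
Mul(Add(-464, Function('G')(Pow(Add(-6, -8), Rational(1, 2)))), -94) = Mul(Add(-464, Mul(3, Pow(Add(-6, -8), Rational(1, 2)), Pow(Add(-12, Pow(Add(-6, -8), Rational(1, 2))), -1))), -94) = Mul(Add(-464, Mul(3, Pow(-14, Rational(1, 2)), Pow(Add(-12, Pow(-14, Rational(1, 2))), -1))), -94) = Mul(Add(-464, Mul(3, Mul(I, Pow(14, Rational(1, 2))), Pow(Add(-12, Mul(I, Pow(14, Rational(1, 2)))), -1))), -94) = Mul(Add(-464, Mul(3, I, Pow(14, Rational(1, 2)), Pow(Add(-12, Mul(I, Pow(14, Rational(1, 2)))), -1))), -94) = Add(43616, Mul(-282, I, Pow(14, Rational(1, 2)), Pow(Add(-12, Mul(I, Pow(14, Rational(1, 2)))), -1)))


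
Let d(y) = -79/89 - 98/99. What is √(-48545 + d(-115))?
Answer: I*√418763860702/2937 ≈ 220.33*I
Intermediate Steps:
d(y) = -16543/8811 (d(y) = -79*1/89 - 98*1/99 = -79/89 - 98/99 = -16543/8811)
√(-48545 + d(-115)) = √(-48545 - 16543/8811) = √(-427746538/8811) = I*√418763860702/2937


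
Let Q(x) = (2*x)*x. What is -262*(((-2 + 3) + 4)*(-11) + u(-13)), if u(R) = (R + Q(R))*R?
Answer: 1121360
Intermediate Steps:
Q(x) = 2*x²
u(R) = R*(R + 2*R²) (u(R) = (R + 2*R²)*R = R*(R + 2*R²))
-262*(((-2 + 3) + 4)*(-11) + u(-13)) = -262*(((-2 + 3) + 4)*(-11) + (-13)²*(1 + 2*(-13))) = -262*((1 + 4)*(-11) + 169*(1 - 26)) = -262*(5*(-11) + 169*(-25)) = -262*(-55 - 4225) = -262*(-4280) = 1121360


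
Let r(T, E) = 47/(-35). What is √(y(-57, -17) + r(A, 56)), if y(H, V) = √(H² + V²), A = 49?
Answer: √(-1645 + 1225*√3538)/35 ≈ 7.6248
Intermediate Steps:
r(T, E) = -47/35 (r(T, E) = 47*(-1/35) = -47/35)
√(y(-57, -17) + r(A, 56)) = √(√((-57)² + (-17)²) - 47/35) = √(√(3249 + 289) - 47/35) = √(√3538 - 47/35) = √(-47/35 + √3538)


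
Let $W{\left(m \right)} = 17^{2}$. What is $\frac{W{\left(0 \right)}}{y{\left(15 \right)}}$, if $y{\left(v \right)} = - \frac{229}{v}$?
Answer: $- \frac{4335}{229} \approx -18.93$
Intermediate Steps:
$W{\left(m \right)} = 289$
$\frac{W{\left(0 \right)}}{y{\left(15 \right)}} = \frac{289}{\left(-229\right) \frac{1}{15}} = \frac{289}{- \frac{229}{15}} = 289 \left(- \frac{15}{229}\right) = - \frac{4335}{229}$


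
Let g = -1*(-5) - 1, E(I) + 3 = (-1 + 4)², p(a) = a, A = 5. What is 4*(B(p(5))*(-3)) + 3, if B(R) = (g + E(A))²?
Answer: -1197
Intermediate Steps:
E(I) = 6 (E(I) = -3 + (-1 + 4)² = -3 + 3² = -3 + 9 = 6)
g = 4 (g = 5 - 1 = 4)
B(R) = 100 (B(R) = (4 + 6)² = 10² = 100)
4*(B(p(5))*(-3)) + 3 = 4*(100*(-3)) + 3 = 4*(-300) + 3 = -1200 + 3 = -1197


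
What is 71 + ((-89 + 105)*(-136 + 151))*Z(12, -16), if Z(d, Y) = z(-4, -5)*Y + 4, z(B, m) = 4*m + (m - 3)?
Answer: 108551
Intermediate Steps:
z(B, m) = -3 + 5*m (z(B, m) = 4*m + (-3 + m) = -3 + 5*m)
Z(d, Y) = 4 - 28*Y (Z(d, Y) = (-3 + 5*(-5))*Y + 4 = (-3 - 25)*Y + 4 = -28*Y + 4 = 4 - 28*Y)
71 + ((-89 + 105)*(-136 + 151))*Z(12, -16) = 71 + ((-89 + 105)*(-136 + 151))*(4 - 28*(-16)) = 71 + (16*15)*(4 + 448) = 71 + 240*452 = 71 + 108480 = 108551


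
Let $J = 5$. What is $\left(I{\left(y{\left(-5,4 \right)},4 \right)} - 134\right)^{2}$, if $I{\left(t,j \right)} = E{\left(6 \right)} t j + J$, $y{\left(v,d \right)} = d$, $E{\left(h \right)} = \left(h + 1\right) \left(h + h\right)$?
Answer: $1476225$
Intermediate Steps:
$E{\left(h \right)} = 2 h \left(1 + h\right)$ ($E{\left(h \right)} = \left(1 + h\right) 2 h = 2 h \left(1 + h\right)$)
$I{\left(t,j \right)} = 5 + 84 j t$ ($I{\left(t,j \right)} = 2 \cdot 6 \left(1 + 6\right) t j + 5 = 2 \cdot 6 \cdot 7 t j + 5 = 84 t j + 5 = 84 j t + 5 = 5 + 84 j t$)
$\left(I{\left(y{\left(-5,4 \right)},4 \right)} - 134\right)^{2} = \left(\left(5 + 84 \cdot 4 \cdot 4\right) - 134\right)^{2} = \left(\left(5 + 1344\right) - 134\right)^{2} = \left(1349 - 134\right)^{2} = 1215^{2} = 1476225$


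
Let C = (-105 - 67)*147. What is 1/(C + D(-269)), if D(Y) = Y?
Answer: -1/25553 ≈ -3.9134e-5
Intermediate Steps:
C = -25284 (C = -172*147 = -25284)
1/(C + D(-269)) = 1/(-25284 - 269) = 1/(-25553) = -1/25553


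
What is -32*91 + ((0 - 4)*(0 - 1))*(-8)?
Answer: -2944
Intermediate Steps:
-32*91 + ((0 - 4)*(0 - 1))*(-8) = -2912 - 4*(-1)*(-8) = -2912 + 4*(-8) = -2912 - 32 = -2944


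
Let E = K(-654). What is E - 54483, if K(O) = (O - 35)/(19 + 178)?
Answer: -10733840/197 ≈ -54487.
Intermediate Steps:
K(O) = -35/197 + O/197 (K(O) = (-35 + O)/197 = (-35 + O)*(1/197) = -35/197 + O/197)
E = -689/197 (E = -35/197 + (1/197)*(-654) = -35/197 - 654/197 = -689/197 ≈ -3.4975)
E - 54483 = -689/197 - 54483 = -10733840/197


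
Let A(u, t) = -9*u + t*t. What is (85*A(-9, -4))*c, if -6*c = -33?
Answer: 90695/2 ≈ 45348.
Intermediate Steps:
A(u, t) = t² - 9*u (A(u, t) = -9*u + t² = t² - 9*u)
c = 11/2 (c = -⅙*(-33) = 11/2 ≈ 5.5000)
(85*A(-9, -4))*c = (85*((-4)² - 9*(-9)))*(11/2) = (85*(16 + 81))*(11/2) = (85*97)*(11/2) = 8245*(11/2) = 90695/2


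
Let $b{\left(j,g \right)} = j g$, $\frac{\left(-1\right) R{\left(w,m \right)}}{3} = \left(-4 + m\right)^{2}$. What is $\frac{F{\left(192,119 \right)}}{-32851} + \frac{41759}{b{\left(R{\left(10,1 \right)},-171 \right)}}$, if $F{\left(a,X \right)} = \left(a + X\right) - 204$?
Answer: $\frac{72175310}{7982793} \approx 9.0414$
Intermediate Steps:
$F{\left(a,X \right)} = -204 + X + a$ ($F{\left(a,X \right)} = \left(X + a\right) - 204 = -204 + X + a$)
$R{\left(w,m \right)} = - 3 \left(-4 + m\right)^{2}$
$b{\left(j,g \right)} = g j$
$\frac{F{\left(192,119 \right)}}{-32851} + \frac{41759}{b{\left(R{\left(10,1 \right)},-171 \right)}} = \frac{-204 + 119 + 192}{-32851} + \frac{41759}{\left(-171\right) \left(- 3 \left(-4 + 1\right)^{2}\right)} = 107 \left(- \frac{1}{32851}\right) + \frac{41759}{\left(-171\right) \left(- 3 \left(-3\right)^{2}\right)} = - \frac{107}{32851} + \frac{41759}{\left(-171\right) \left(\left(-3\right) 9\right)} = - \frac{107}{32851} + \frac{41759}{\left(-171\right) \left(-27\right)} = - \frac{107}{32851} + \frac{41759}{4617} = \frac{72175310}{7982793}$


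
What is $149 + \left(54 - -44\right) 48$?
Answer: $4853$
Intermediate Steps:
$149 + \left(54 - -44\right) 48 = 149 + \left(54 + 44\right) 48 = 149 + 98 \cdot 48 = 149 + 4704 = 4853$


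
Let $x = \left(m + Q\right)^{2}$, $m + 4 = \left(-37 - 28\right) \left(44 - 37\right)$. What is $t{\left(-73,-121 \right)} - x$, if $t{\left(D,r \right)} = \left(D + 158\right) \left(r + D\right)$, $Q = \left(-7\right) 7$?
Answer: $-274554$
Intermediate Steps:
$Q = -49$
$t{\left(D,r \right)} = \left(158 + D\right) \left(D + r\right)$
$m = -459$ ($m = -4 + \left(-37 - 28\right) \left(44 - 37\right) = -4 - 455 = -459$)
$x = 258064$ ($x = \left(-459 - 49\right)^{2} = \left(-508\right)^{2} = 258064$)
$t{\left(-73,-121 \right)} - x = \left(\left(-73\right)^{2} + 158 \left(-73\right) + 158 \left(-121\right) - -8833\right) - 258064 = \left(5329 - 11534 - 19118 + 8833\right) - 258064 = -16490 - 258064 = -274554$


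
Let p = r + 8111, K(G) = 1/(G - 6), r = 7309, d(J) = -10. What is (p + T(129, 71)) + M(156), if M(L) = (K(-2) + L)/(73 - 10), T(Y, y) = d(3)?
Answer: 7767887/504 ≈ 15412.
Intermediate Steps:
K(G) = 1/(-6 + G)
T(Y, y) = -10
M(L) = -1/504 + L/63 (M(L) = (1/(-6 - 2) + L)/(73 - 10) = (1/(-8) + L)/63 = (-⅛ + L)*(1/63) = -1/504 + L/63)
p = 15420 (p = 7309 + 8111 = 15420)
(p + T(129, 71)) + M(156) = (15420 - 10) + (-1/504 + (1/63)*156) = 15410 + (-1/504 + 52/21) = 15410 + 1247/504 = 7767887/504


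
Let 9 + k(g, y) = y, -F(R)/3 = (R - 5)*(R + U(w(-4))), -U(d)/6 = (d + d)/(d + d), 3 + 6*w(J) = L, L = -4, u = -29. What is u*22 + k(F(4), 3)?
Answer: -644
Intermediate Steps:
w(J) = -7/6 (w(J) = -½ + (⅙)*(-4) = -½ - ⅔ = -7/6)
U(d) = -6 (U(d) = -6*(d + d)/(d + d) = -6*2*d/(2*d) = -6*2*d*1/(2*d) = -6*1 = -6)
F(R) = -3*(-6 + R)*(-5 + R) (F(R) = -3*(R - 5)*(R - 6) = -3*(-5 + R)*(-6 + R) = -3*(-6 + R)*(-5 + R))
k(g, y) = -9 + y
u*22 + k(F(4), 3) = -29*22 + (-9 + 3) = -638 - 6 = -644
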